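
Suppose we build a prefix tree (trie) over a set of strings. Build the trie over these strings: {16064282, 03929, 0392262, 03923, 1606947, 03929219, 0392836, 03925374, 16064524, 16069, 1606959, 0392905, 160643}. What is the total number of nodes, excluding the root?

38

Count nodes per top-level branch (shared prefixes stored once):
  '0'-branch (0392262, 03923, 03925374, 0392836, 03929, 0392905, 03929219): 21 nodes
  '1'-branch (16064282, 160643, 16064524, 16069, 1606947, 1606959): 17 nodes
Sum: 38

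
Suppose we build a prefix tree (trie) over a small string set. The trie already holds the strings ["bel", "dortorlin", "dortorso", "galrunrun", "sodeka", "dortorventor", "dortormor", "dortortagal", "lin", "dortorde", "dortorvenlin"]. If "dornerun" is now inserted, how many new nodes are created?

"dor" is already a path in the trie; the remaining "nerun" must be added.
So 8 − 3 = 5 new nodes.

5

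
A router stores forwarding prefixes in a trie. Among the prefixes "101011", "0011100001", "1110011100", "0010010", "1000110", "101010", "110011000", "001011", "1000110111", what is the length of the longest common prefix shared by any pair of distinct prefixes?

7

Equivalently: take the maximum, over all pairs, of their longest common prefix length.
"1000110" and "1000110111" agree on "1000110" (7 characters) before diverging; nothing deeper is shared.
Longest shared-prefix length: 7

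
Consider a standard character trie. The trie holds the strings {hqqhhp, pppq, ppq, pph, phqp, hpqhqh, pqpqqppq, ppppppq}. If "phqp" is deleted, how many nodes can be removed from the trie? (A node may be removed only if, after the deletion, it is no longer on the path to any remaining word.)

3

Walk "phqp" from the leaf back toward the root, removing each node that no remaining word uses.
The suffix "hqp" (3 nodes) is used only by "phqp"; the node for "p" still has the child "p", so pruning stops there.
Nodes removed: 3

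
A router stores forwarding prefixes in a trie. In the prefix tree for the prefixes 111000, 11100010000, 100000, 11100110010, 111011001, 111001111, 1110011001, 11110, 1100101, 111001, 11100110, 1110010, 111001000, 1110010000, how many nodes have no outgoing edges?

A leaf is a node with no children — equivalently, the end of a word that is not a proper prefix of any other stored word.
Those words: "100000", "1100101", "11100010000", "1110010000", "11100110010", "111001111", "111011001", "11110"
Leaf count: 8

8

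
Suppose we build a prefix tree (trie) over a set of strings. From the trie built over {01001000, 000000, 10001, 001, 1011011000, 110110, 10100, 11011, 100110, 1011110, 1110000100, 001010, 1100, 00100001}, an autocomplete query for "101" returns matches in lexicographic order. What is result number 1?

DFS of the "101" subtree visits, in order: "10100", "1011011000", "1011110"
Position 1: 10100

10100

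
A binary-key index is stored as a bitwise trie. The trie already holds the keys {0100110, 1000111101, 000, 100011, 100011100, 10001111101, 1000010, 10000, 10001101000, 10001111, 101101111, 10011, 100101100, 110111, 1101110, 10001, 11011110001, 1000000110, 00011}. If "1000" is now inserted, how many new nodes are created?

0

Every character of "1000" already lies on an existing path (it is a prefix of some stored word).
No new nodes are needed: 0.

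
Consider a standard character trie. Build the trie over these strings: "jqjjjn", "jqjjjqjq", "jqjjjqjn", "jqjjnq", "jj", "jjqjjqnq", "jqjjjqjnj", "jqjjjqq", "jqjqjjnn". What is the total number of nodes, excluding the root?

26

Insert word by word; a character creates a node only if that edge doesn't already exist:
  "jqjjjn" → 6 new (j, q, j, j, j, n)
  "jqjjjqjq" → prefix "jqjjj" already present; 3 new (q, j, q)
  "jqjjjqjn" → prefix "jqjjjqj" already present; 1 new (n)
  "jqjjnq" → prefix "jqjj" already present; 2 new (n, q)
  "jj" → prefix "j" already present; 1 new (j)
  "jjqjjqnq" → prefix "jj" already present; 6 new (q, j, j, q, n, q)
  "jqjjjqjnj" → prefix "jqjjjqjn" already present; 1 new (j)
  "jqjjjqq" → prefix "jqjjjq" already present; 1 new (q)
  "jqjqjjnn" → prefix "jqj" already present; 5 new (q, j, j, n, n)
Total nodes = 6 + 3 + 1 + 2 + 1 + 6 + 1 + 1 + 5 = 26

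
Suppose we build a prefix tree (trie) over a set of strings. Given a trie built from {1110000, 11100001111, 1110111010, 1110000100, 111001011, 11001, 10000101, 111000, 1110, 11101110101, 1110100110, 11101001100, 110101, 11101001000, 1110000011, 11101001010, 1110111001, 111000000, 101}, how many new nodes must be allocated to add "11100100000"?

4

Walking "11100100000" from the root, the first 7 characters ("1110010") follow existing edges; "0" is the first miss.
So 11 − 7 = 4 new nodes.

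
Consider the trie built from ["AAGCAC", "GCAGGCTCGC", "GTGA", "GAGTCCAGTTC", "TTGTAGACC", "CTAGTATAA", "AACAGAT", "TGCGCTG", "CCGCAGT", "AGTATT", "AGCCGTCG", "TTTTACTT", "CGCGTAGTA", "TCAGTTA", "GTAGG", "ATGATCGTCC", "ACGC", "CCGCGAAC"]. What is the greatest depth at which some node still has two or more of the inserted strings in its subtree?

The deepest shared node is where two words last agree before diverging.
e.g. "CCGCAGT" and "CCGCGAAC" share the prefix "CCGC" of length 4; no pair shares a longer one.
Longest shared-prefix length: 4

4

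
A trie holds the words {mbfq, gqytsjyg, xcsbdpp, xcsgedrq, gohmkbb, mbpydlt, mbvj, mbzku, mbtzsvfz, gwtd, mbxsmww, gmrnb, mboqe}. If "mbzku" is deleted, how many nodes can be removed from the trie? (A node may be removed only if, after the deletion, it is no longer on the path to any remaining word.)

Walk "mbzku" from the leaf back toward the root, removing each node that no remaining word uses.
The suffix "zku" (3 nodes) is used only by "mbzku"; the node for "mb" still has the child "f", so pruning stops there.
Nodes removed: 3

3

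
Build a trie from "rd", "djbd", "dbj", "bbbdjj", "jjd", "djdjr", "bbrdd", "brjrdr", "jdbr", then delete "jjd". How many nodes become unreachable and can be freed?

2

A node on "jjd"'s path can go only if nothing else ends at it or branches off below it.
The suffix "jd" (2 nodes) is used only by "jjd"; the node for "j" still has the child "d", so pruning stops there.
Nodes removed: 2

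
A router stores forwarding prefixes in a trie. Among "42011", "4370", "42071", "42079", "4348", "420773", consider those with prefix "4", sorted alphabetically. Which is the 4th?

Filter for "4…" and sort: "42011", "42071", "420773", "42079", "4348", "4370"
Position 4: 42079

42079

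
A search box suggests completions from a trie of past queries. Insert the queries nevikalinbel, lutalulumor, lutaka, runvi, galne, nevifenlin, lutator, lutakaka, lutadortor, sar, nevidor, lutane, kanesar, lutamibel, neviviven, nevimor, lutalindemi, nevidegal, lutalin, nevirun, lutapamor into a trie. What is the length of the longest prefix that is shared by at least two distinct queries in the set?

Look for the deepest trie node that still has at least two words in its subtree.
"lutalin" and "lutalindemi" agree on "lutalin" (7 characters) before diverging; nothing deeper is shared.
Longest shared-prefix length: 7

7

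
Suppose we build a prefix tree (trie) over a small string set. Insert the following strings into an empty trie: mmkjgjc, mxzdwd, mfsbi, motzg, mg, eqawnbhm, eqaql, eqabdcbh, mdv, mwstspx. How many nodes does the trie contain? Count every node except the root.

Insert word by word; a character creates a node only if that edge doesn't already exist:
  "mmkjgjc" → 7 new (m, m, k, j, g, j, c)
  "mxzdwd" → prefix "m" already present; 5 new (x, z, d, w, d)
  "mfsbi" → prefix "m" already present; 4 new (f, s, b, i)
  "motzg" → prefix "m" already present; 4 new (o, t, z, g)
  "mg" → prefix "m" already present; 1 new (g)
  "eqawnbhm" → 8 new (e, q, a, w, n, b, h, m)
  "eqaql" → prefix "eqa" already present; 2 new (q, l)
  "eqabdcbh" → prefix "eqa" already present; 5 new (b, d, c, b, h)
  "mdv" → prefix "m" already present; 2 new (d, v)
  "mwstspx" → prefix "m" already present; 6 new (w, s, t, s, p, x)
Total nodes = 7 + 5 + 4 + 4 + 1 + 8 + 2 + 5 + 2 + 6 = 44

44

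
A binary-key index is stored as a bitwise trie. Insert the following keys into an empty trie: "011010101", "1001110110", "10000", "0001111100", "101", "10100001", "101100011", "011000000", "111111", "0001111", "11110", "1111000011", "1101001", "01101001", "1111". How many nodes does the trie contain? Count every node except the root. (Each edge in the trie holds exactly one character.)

Insert word by word; a character creates a node only if that edge doesn't already exist:
  "011010101" → 9 new (0, 1, 1, 0, 1, 0, 1, 0, 1)
  "1001110110" → 10 new (1, 0, 0, 1, 1, 1, 0, 1, 1, 0)
  "10000" → prefix "100" already present; 2 new (0, 0)
  "0001111100" → prefix "0" already present; 9 new (0, 0, 1, 1, 1, 1, 1, 0, 0)
  "101" → prefix "10" already present; 1 new (1)
  "10100001" → prefix "101" already present; 5 new (0, 0, 0, 0, 1)
  "101100011" → prefix "101" already present; 6 new (1, 0, 0, 0, 1, 1)
  "011000000" → prefix "0110" already present; 5 new (0, 0, 0, 0, 0)
  "111111" → prefix "1" already present; 5 new (1, 1, 1, 1, 1)
  "0001111" → prefix "0001111" already present; 0 new (none)
  "11110" → prefix "1111" already present; 1 new (0)
  "1111000011" → prefix "11110" already present; 5 new (0, 0, 0, 1, 1)
  "1101001" → prefix "11" already present; 5 new (0, 1, 0, 0, 1)
  "01101001" → prefix "011010" already present; 2 new (0, 1)
  "1111" → prefix "1111" already present; 0 new (none)
Total nodes = 9 + 10 + 2 + 9 + 1 + 5 + 6 + 5 + 5 + 0 + 1 + 5 + 5 + 2 + 0 = 65

65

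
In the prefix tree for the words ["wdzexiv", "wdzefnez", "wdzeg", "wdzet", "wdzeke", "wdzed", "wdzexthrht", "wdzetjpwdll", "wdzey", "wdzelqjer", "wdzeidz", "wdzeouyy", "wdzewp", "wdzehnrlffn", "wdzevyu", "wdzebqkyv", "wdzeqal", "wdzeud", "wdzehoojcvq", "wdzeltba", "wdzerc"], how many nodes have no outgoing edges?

20

A leaf is a node with no children — equivalently, the end of a word that is not a proper prefix of any other stored word.
Those words: "wdzebqkyv", "wdzed", "wdzefnez", "wdzeg", "wdzehnrlffn", "wdzehoojcvq", "wdzeidz", "wdzeke", "wdzelqjer", "wdzeltba", "wdzeouyy", "wdzeqal", "wdzerc", "wdzetjpwdll", "wdzeud", "wdzevyu", "wdzewp", "wdzexiv", "wdzexthrht", "wdzey"
Leaf count: 20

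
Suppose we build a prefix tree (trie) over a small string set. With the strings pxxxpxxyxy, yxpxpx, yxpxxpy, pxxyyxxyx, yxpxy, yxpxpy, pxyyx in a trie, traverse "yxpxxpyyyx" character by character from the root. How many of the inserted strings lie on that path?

Check each prefix of "yxpxxpyyyx" against the stored set — each match is an end-marker on the path.
Prefixes of the query that are stored words: "yxpxxpy"
Count: 1

1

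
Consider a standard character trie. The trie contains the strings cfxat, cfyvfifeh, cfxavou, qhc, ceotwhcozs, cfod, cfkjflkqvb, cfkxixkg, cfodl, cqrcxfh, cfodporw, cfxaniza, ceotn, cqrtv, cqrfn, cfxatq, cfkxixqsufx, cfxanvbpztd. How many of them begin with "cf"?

12

Traverse to the node for "cf", then collect every word in that subtree.
Matches: "cfkjflkqvb", "cfkxixkg", "cfkxixqsufx", "cfod", "cfodl", "cfodporw", "cfxaniza", "cfxanvbpztd", "cfxat", "cfxatq", "cfxavou", "cfyvfifeh"
Count: 12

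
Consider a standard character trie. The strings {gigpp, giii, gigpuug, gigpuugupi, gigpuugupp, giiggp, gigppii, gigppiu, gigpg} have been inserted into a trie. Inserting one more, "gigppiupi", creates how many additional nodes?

2

"gigppiu" is already a path in the trie; the remaining "pi" must be added.
New nodes needed: |"gigppiupi"| − 7 = 9 − 7 = 2.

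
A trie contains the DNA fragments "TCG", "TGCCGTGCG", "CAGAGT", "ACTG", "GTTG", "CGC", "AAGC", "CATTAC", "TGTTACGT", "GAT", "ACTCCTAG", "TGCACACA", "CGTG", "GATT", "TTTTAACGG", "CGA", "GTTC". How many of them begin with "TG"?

Filter for entries beginning with "TG":
Words under "TG": TGCACACA, TGCCGTGCG, TGTTACGT
Count: 3

3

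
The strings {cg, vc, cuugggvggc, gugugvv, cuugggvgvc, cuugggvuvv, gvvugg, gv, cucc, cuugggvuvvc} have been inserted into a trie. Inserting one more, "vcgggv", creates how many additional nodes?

The longest prefix of "vcgggv" already in the trie is "vc" (length 2).
New nodes needed: |"vcgggv"| − 2 = 6 − 2 = 4.

4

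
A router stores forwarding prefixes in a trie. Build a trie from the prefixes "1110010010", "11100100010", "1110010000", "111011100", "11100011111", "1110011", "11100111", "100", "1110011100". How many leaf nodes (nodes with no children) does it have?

7

A leaf is a node with no children — equivalently, the end of a word that is not a proper prefix of any other stored word.
Those words: "100", "11100011111", "1110010000", "11100100010", "1110010010", "1110011100", "111011100"
Leaf count: 7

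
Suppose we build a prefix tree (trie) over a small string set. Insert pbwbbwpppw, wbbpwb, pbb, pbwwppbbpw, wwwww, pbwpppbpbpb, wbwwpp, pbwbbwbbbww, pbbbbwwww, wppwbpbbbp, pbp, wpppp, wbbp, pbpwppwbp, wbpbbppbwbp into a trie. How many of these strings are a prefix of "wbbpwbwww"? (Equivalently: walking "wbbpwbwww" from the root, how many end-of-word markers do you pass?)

Traverse "wbbpwbwww" character by character; count nodes along the way that are marked as word ends.
Prefixes of the query that are stored words: "wbbp", "wbbpwb"
Count: 2

2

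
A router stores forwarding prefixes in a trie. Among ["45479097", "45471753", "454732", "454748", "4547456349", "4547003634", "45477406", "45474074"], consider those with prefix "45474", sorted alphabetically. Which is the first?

45474074

Words with prefix "45474", in lexicographic order: "45474074", "4547456349", "454748"
The 1st is 45474074.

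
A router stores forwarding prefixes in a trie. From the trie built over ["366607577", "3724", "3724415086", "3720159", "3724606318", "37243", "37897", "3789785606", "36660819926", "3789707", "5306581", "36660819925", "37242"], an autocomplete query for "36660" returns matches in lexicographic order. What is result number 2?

36660819925

Filter for "36660…" and sort: "366607577", "36660819925", "36660819926"
Position 2: 36660819925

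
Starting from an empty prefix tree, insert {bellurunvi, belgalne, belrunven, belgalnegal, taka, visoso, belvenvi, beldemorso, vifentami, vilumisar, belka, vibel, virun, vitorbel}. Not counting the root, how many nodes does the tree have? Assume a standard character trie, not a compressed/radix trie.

Trace insertions, counting only characters that open a new branch:
  "bellurunvi" → 10 new (b, e, l, l, u, r, u, n, v, i)
  "belgalne" → prefix "bel" already present; 5 new (g, a, l, n, e)
  "belrunven" → prefix "bel" already present; 6 new (r, u, n, v, e, n)
  "belgalnegal" → prefix "belgalne" already present; 3 new (g, a, l)
  "taka" → 4 new (t, a, k, a)
  "visoso" → 6 new (v, i, s, o, s, o)
  "belvenvi" → prefix "bel" already present; 5 new (v, e, n, v, i)
  "beldemorso" → prefix "bel" already present; 7 new (d, e, m, o, r, s, o)
  "vifentami" → prefix "vi" already present; 7 new (f, e, n, t, a, m, i)
  "vilumisar" → prefix "vi" already present; 7 new (l, u, m, i, s, a, r)
  "belka" → prefix "bel" already present; 2 new (k, a)
  "vibel" → prefix "vi" already present; 3 new (b, e, l)
  "virun" → prefix "vi" already present; 3 new (r, u, n)
  "vitorbel" → prefix "vi" already present; 6 new (t, o, r, b, e, l)
Total nodes = 10 + 5 + 6 + 3 + 4 + 6 + 5 + 7 + 7 + 7 + 2 + 3 + 3 + 6 = 74

74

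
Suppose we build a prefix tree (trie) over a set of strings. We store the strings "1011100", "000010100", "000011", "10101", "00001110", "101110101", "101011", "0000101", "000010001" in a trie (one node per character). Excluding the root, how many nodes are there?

Count nodes per top-level branch (shared prefixes stored once):
  '0'-branch (000010001, 0000101, 000010100, 000011, 00001110): 15 nodes
  '1'-branch (10101, 101011, 1011100, 101110101): 13 nodes
Sum: 28

28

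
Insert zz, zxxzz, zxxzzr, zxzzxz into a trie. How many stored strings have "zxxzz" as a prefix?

2

Filter for entries beginning with "zxxzz":
Words under "zxxzz": zxxzz, zxxzzr
Count: 2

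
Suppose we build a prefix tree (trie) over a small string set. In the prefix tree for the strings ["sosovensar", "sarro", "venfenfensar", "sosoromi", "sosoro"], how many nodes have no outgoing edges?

4

Leaves are exactly the stored words that no other stored word extends.
Those words: "sarro", "sosoromi", "sosovensar", "venfenfensar"
Leaf count: 4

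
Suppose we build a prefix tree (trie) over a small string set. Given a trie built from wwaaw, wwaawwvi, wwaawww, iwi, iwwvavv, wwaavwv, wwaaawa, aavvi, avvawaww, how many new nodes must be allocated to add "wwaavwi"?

1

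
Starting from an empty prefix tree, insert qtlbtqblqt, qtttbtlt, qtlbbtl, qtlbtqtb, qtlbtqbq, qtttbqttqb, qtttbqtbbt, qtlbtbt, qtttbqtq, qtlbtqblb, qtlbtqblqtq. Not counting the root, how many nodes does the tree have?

Trace insertions, counting only characters that open a new branch:
  "qtlbtqblqt" → 10 new (q, t, l, b, t, q, b, l, q, t)
  "qtttbtlt" → prefix "qt" already present; 6 new (t, t, b, t, l, t)
  "qtlbbtl" → prefix "qtlb" already present; 3 new (b, t, l)
  "qtlbtqtb" → prefix "qtlbtq" already present; 2 new (t, b)
  "qtlbtqbq" → prefix "qtlbtqb" already present; 1 new (q)
  "qtttbqttqb" → prefix "qtttb" already present; 5 new (q, t, t, q, b)
  "qtttbqtbbt" → prefix "qtttbqt" already present; 3 new (b, b, t)
  "qtlbtbt" → prefix "qtlbt" already present; 2 new (b, t)
  "qtttbqtq" → prefix "qtttbqt" already present; 1 new (q)
  "qtlbtqblb" → prefix "qtlbtqbl" already present; 1 new (b)
  "qtlbtqblqtq" → prefix "qtlbtqblqt" already present; 1 new (q)
Total nodes = 10 + 6 + 3 + 2 + 1 + 5 + 3 + 2 + 1 + 1 + 1 = 35

35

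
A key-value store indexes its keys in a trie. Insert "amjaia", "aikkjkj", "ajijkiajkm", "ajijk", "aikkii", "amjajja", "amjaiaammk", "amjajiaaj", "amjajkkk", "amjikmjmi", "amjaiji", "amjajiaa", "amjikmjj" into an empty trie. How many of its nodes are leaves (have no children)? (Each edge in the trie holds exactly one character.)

Leaves are exactly the stored words that no other stored word extends.
Those words: "aikkii", "aikkjkj", "ajijkiajkm", "amjaiaammk", "amjaiji", "amjajiaaj", "amjajja", "amjajkkk", "amjikmjj", "amjikmjmi"
Leaf count: 10

10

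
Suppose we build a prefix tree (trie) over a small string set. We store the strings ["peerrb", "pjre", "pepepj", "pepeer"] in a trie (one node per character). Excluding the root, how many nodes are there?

15

Trace insertions, counting only characters that open a new branch:
  "peerrb" → 6 new (p, e, e, r, r, b)
  "pjre" → prefix "p" already present; 3 new (j, r, e)
  "pepepj" → prefix "pe" already present; 4 new (p, e, p, j)
  "pepeer" → prefix "pepe" already present; 2 new (e, r)
Total nodes = 6 + 3 + 4 + 2 = 15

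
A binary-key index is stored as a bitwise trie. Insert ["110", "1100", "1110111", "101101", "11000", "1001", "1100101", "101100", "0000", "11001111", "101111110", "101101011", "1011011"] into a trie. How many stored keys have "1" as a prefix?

12

Walk to "1"; the words in its subtree are exactly those with that prefix.
Matches: "1001", "101100", "101101", "101101011", "1011011", "101111110", "110", "1100", "11000", "1100101", "11001111", "1110111"
Count: 12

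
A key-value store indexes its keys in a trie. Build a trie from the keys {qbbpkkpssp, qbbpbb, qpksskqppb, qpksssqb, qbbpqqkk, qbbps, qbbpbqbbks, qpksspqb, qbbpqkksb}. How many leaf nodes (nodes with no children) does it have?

9

A leaf is a node with no children — equivalently, the end of a word that is not a proper prefix of any other stored word.
Those words: "qbbpbb", "qbbpbqbbks", "qbbpkkpssp", "qbbpqkksb", "qbbpqqkk", "qbbps", "qpksskqppb", "qpksspqb", "qpksssqb"
Leaf count: 9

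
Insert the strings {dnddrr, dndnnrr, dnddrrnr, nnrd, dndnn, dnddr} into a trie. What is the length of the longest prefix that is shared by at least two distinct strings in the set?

6

Equivalently: take the maximum, over all pairs, of their longest common prefix length.
e.g. "dnddrr" and "dnddrrnr" share the prefix "dnddrr" of length 6; no pair shares a longer one.
Longest shared-prefix length: 6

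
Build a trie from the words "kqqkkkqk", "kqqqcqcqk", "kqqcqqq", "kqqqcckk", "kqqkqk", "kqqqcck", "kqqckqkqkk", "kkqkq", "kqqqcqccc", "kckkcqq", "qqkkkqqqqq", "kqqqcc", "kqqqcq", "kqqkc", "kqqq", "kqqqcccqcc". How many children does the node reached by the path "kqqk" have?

3

The children of the "kqqk" node are the distinct next characters among strings starting with "kqqk".
Characters that immediately follow "kqqk" among the stored strings: {c, k, q}.
That node has 3 child edges.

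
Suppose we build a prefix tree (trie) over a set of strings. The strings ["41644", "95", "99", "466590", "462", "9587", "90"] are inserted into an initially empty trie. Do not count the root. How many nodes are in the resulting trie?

17

Count nodes per top-level branch (shared prefixes stored once):
  '4'-branch (41644, 462, 466590): 11 nodes
  '9'-branch (90, 95, 9587, 99): 6 nodes
Sum: 17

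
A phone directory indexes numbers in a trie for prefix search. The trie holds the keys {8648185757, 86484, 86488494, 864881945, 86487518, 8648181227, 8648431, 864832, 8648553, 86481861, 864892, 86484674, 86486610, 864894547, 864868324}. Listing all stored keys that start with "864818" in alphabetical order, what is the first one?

8648181227

DFS of the "864818" subtree visits, in order: "8648181227", "8648185757", "86481861"
The 1st is 8648181227.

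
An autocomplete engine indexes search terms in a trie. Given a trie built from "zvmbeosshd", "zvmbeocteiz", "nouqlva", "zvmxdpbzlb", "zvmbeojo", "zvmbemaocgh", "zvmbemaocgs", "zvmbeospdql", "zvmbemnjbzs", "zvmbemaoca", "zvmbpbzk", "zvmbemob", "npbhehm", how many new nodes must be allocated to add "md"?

2

Nothing in the trie begins with "m"; the whole of "md" is new.
2 − 0 = 2 new nodes.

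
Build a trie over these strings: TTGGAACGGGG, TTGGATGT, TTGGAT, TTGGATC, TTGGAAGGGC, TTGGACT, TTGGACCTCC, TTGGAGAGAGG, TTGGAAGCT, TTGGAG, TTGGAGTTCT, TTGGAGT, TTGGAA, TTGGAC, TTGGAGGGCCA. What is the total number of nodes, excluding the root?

42

Insert word by word; a character creates a node only if that edge doesn't already exist:
  "TTGGAACGGGG" → 11 new (T, T, G, G, A, A, C, G, G, G, G)
  "TTGGATGT" → prefix "TTGGA" already present; 3 new (T, G, T)
  "TTGGAT" → prefix "TTGGAT" already present; 0 new (none)
  "TTGGATC" → prefix "TTGGAT" already present; 1 new (C)
  "TTGGAAGGGC" → prefix "TTGGAA" already present; 4 new (G, G, G, C)
  "TTGGACT" → prefix "TTGGA" already present; 2 new (C, T)
  "TTGGACCTCC" → prefix "TTGGAC" already present; 4 new (C, T, C, C)
  "TTGGAGAGAGG" → prefix "TTGGA" already present; 6 new (G, A, G, A, G, G)
  "TTGGAAGCT" → prefix "TTGGAAG" already present; 2 new (C, T)
  "TTGGAG" → prefix "TTGGAG" already present; 0 new (none)
  "TTGGAGTTCT" → prefix "TTGGAG" already present; 4 new (T, T, C, T)
  "TTGGAGT" → prefix "TTGGAGT" already present; 0 new (none)
  "TTGGAA" → prefix "TTGGAA" already present; 0 new (none)
  "TTGGAC" → prefix "TTGGAC" already present; 0 new (none)
  "TTGGAGGGCCA" → prefix "TTGGAG" already present; 5 new (G, G, C, C, A)
Total nodes = 11 + 3 + 0 + 1 + 4 + 2 + 4 + 6 + 2 + 0 + 4 + 0 + 0 + 0 + 5 = 42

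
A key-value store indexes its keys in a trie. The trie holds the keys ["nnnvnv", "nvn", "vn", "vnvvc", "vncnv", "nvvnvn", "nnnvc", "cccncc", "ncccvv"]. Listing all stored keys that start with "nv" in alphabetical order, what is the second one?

nvvnvn

DFS of the "nv" subtree visits, in order: "nvn", "nvvnvn"
The 2nd is nvvnvn.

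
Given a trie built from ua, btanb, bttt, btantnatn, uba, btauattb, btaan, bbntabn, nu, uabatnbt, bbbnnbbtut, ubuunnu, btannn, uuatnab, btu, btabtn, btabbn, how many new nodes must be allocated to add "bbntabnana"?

The longest prefix of "bbntabnana" already in the trie is "bbntabn" (length 7).
Each of the 3 remaining characters creates one node.

3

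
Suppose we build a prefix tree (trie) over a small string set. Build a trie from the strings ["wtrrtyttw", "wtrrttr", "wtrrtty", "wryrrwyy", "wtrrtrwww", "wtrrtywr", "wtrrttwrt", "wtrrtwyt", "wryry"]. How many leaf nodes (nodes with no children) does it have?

9

Leaves are exactly the stored words that no other stored word extends.
Those words: "wryrrwyy", "wryry", "wtrrtrwww", "wtrrttr", "wtrrttwrt", "wtrrtty", "wtrrtwyt", "wtrrtyttw", "wtrrtywr"
Leaf count: 9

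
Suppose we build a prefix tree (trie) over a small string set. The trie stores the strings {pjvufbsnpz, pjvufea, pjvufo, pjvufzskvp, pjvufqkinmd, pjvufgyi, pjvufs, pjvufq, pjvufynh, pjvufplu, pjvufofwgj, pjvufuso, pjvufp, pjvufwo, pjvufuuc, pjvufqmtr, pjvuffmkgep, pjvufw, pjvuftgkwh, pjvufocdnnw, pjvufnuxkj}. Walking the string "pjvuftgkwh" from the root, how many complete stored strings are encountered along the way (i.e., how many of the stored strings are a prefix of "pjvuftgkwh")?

1

Walk "pjvuftgkwh" from the root; an end-of-word marker is hit whenever a stored word is a prefix of "pjvuftgkwh".
Prefixes of the query that are stored words: "pjvuftgkwh"
Count: 1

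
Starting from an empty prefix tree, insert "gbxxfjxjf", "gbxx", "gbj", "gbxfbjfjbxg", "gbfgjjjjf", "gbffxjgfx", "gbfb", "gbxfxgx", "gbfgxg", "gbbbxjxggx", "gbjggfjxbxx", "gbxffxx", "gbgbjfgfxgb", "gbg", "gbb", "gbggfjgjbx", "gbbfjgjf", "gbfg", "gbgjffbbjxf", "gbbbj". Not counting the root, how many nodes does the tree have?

For each word, the new-node count is its length minus the longest prefix already in the trie:
  "gbxxfjxjf" → 9 new (g, b, x, x, f, j, x, j, f)
  "gbxx" → prefix "gbxx" already present; 0 new (none)
  "gbj" → prefix "gb" already present; 1 new (j)
  "gbxfbjfjbxg" → prefix "gbx" already present; 8 new (f, b, j, f, j, b, x, g)
  "gbfgjjjjf" → prefix "gb" already present; 7 new (f, g, j, j, j, j, f)
  "gbffxjgfx" → prefix "gbf" already present; 6 new (f, x, j, g, f, x)
  "gbfb" → prefix "gbf" already present; 1 new (b)
  "gbxfxgx" → prefix "gbxf" already present; 3 new (x, g, x)
  "gbfgxg" → prefix "gbfg" already present; 2 new (x, g)
  "gbbbxjxggx" → prefix "gb" already present; 8 new (b, b, x, j, x, g, g, x)
  "gbjggfjxbxx" → prefix "gbj" already present; 8 new (g, g, f, j, x, b, x, x)
  "gbxffxx" → prefix "gbxf" already present; 3 new (f, x, x)
  "gbgbjfgfxgb" → prefix "gb" already present; 9 new (g, b, j, f, g, f, x, g, b)
  "gbg" → prefix "gbg" already present; 0 new (none)
  "gbb" → prefix "gbb" already present; 0 new (none)
  "gbggfjgjbx" → prefix "gbg" already present; 7 new (g, f, j, g, j, b, x)
  "gbbfjgjf" → prefix "gbb" already present; 5 new (f, j, g, j, f)
  "gbfg" → prefix "gbfg" already present; 0 new (none)
  "gbgjffbbjxf" → prefix "gbg" already present; 8 new (j, f, f, b, b, j, x, f)
  "gbbbj" → prefix "gbbb" already present; 1 new (j)
Total nodes = 9 + 0 + 1 + 8 + 7 + 6 + 1 + 3 + 2 + 8 + 8 + 3 + 9 + 0 + 0 + 7 + 5 + 0 + 8 + 1 = 86

86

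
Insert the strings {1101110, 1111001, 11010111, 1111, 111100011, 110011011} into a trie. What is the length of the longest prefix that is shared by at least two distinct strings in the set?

6

The deepest shared node is where two words last agree before diverging.
e.g. "111100011" and "1111001" share the prefix "111100" of length 6; no pair shares a longer one.
Longest shared-prefix length: 6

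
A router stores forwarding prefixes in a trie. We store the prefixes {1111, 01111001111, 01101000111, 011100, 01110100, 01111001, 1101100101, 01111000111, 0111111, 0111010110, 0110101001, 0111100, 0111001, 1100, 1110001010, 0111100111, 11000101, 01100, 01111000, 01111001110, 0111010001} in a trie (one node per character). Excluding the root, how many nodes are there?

Count nodes per top-level branch (shared prefixes stored once):
  '0'-branch (01100, 01101000111, 0110101001, 011100, 0111001, 01110100, 0111010001, 0111010110, 0111100, 01111000, 01111000111, 01111001, 0111100111, 01111001110, 01111001111, 0111111): 42 nodes
  '1'-branch (1100, 11000101, 1101100101, 1110001010, 1111): 24 nodes
Sum: 66

66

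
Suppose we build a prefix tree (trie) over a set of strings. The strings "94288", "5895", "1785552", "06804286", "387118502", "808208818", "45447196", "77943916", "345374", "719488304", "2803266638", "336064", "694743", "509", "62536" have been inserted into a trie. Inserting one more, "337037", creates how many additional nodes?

The longest prefix of "337037" already in the trie is "33" (length 2).
New nodes needed: |"337037"| − 2 = 6 − 2 = 4.

4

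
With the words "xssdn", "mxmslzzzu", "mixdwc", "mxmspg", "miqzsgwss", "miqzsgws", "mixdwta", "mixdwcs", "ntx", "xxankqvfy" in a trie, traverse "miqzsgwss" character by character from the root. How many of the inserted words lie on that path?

2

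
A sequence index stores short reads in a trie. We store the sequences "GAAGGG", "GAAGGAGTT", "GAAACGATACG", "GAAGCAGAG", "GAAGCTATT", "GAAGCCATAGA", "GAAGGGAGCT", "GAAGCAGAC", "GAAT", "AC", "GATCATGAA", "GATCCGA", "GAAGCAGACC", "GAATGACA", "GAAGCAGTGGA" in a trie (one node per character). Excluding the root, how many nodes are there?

60

For each word, the new-node count is its length minus the longest prefix already in the trie:
  "GAAGGG" → 6 new (G, A, A, G, G, G)
  "GAAGGAGTT" → prefix "GAAGG" already present; 4 new (A, G, T, T)
  "GAAACGATACG" → prefix "GAA" already present; 8 new (A, C, G, A, T, A, C, G)
  "GAAGCAGAG" → prefix "GAAG" already present; 5 new (C, A, G, A, G)
  "GAAGCTATT" → prefix "GAAGC" already present; 4 new (T, A, T, T)
  "GAAGCCATAGA" → prefix "GAAGC" already present; 6 new (C, A, T, A, G, A)
  "GAAGGGAGCT" → prefix "GAAGGG" already present; 4 new (A, G, C, T)
  "GAAGCAGAC" → prefix "GAAGCAGA" already present; 1 new (C)
  "GAAT" → prefix "GAA" already present; 1 new (T)
  "AC" → 2 new (A, C)
  "GATCATGAA" → prefix "GA" already present; 7 new (T, C, A, T, G, A, A)
  "GATCCGA" → prefix "GATC" already present; 3 new (C, G, A)
  "GAAGCAGACC" → prefix "GAAGCAGAC" already present; 1 new (C)
  "GAATGACA" → prefix "GAAT" already present; 4 new (G, A, C, A)
  "GAAGCAGTGGA" → prefix "GAAGCAG" already present; 4 new (T, G, G, A)
Total nodes = 6 + 4 + 8 + 5 + 4 + 6 + 4 + 1 + 1 + 2 + 7 + 3 + 1 + 4 + 4 = 60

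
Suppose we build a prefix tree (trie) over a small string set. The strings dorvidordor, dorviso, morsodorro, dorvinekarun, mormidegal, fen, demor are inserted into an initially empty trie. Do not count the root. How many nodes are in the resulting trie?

Insert word by word; a character creates a node only if that edge doesn't already exist:
  "dorvidordor" → 11 new (d, o, r, v, i, d, o, r, d, o, r)
  "dorviso" → prefix "dorvi" already present; 2 new (s, o)
  "morsodorro" → 10 new (m, o, r, s, o, d, o, r, r, o)
  "dorvinekarun" → prefix "dorvi" already present; 7 new (n, e, k, a, r, u, n)
  "mormidegal" → prefix "mor" already present; 7 new (m, i, d, e, g, a, l)
  "fen" → 3 new (f, e, n)
  "demor" → prefix "d" already present; 4 new (e, m, o, r)
Total nodes = 11 + 2 + 10 + 7 + 7 + 3 + 4 = 44

44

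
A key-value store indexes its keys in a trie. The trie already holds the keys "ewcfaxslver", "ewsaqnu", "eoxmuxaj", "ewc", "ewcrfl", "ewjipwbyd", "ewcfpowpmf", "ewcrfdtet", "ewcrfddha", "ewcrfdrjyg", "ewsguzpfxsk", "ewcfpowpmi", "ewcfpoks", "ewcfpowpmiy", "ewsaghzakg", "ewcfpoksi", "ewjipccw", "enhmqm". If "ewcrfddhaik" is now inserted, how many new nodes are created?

2

Walking "ewcrfddhaik" from the root, the first 9 characters ("ewcrfddha") follow existing edges; "i" is the first miss.
So 11 − 9 = 2 new nodes.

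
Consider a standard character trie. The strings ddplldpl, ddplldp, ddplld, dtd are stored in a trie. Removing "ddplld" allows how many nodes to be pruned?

0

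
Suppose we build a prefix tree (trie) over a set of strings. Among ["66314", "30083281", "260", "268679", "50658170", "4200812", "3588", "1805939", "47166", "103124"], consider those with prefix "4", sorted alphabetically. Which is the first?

4200812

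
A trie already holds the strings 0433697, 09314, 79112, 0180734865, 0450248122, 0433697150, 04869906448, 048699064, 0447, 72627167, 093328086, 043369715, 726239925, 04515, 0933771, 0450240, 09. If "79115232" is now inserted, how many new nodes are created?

The longest prefix of "79115232" already in the trie is "7911" (length 4).
So 8 − 4 = 4 new nodes.

4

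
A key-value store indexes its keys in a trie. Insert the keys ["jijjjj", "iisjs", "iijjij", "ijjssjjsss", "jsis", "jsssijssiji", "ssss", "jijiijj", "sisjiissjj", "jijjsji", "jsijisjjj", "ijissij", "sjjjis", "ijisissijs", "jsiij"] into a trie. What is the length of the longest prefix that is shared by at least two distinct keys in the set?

Look for the deepest trie node that still has at least two words in its subtree.
"ijisissijs" and "ijissij" agree on "ijis" (4 characters) before diverging; nothing deeper is shared.
Longest shared-prefix length: 4

4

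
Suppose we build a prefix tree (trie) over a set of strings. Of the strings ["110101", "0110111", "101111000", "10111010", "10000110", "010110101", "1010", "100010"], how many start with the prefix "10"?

Traverse to the node for "10", then collect every word in that subtree.
Words under "10": 10000110, 100010, 1010, 10111010, 101111000
Count: 5

5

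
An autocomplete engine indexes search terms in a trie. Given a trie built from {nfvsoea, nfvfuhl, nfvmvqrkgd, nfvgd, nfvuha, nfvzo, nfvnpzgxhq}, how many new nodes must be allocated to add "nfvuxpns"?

4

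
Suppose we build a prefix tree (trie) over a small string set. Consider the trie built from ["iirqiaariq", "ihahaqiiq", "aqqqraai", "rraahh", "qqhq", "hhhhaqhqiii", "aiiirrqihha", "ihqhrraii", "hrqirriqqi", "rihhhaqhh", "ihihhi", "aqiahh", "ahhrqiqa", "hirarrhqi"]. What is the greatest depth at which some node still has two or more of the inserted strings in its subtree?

2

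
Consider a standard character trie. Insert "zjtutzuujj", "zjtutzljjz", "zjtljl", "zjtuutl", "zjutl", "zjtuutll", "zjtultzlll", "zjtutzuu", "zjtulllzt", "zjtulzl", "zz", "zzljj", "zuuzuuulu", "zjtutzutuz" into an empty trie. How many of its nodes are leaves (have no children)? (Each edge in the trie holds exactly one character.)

A leaf is a node with no children — equivalently, the end of a word that is not a proper prefix of any other stored word.
Those words: "zjtljl", "zjtulllzt", "zjtultzlll", "zjtulzl", "zjtutzljjz", "zjtutzutuz", "zjtutzuujj", "zjtuutll", "zjutl", "zuuzuuulu", "zzljj"
Leaf count: 11

11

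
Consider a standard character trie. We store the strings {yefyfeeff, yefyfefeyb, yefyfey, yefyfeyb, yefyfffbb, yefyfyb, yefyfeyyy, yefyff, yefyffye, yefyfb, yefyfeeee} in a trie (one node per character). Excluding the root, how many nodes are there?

28

Trie structure (* marks end of a word):
(root)
└─ y
   └─ e
      └─ f
         └─ y
            └─ f
               ├─ b *
               ├─ e
               │  ├─ e
               │  │  ├─ e
               │  │  │  └─ e *
               │  │  └─ f
               │  │     └─ f *
               │  ├─ f
               │  │  └─ e
               │  │     └─ y
               │  │        └─ b *
               │  └─ y *
               │     ├─ b *
               │     └─ y
               │        └─ y *
               ├─ f *
               │  ├─ f
               │  │  └─ b
               │  │     └─ b *
               │  └─ y
               │     └─ e *
               └─ y
                  └─ b *
Counting every labelled node above: 28.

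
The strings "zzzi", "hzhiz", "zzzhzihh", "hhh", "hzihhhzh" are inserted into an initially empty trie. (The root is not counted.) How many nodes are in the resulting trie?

For each word, the new-node count is its length minus the longest prefix already in the trie:
  "zzzi" → 4 new (z, z, z, i)
  "hzhiz" → 5 new (h, z, h, i, z)
  "zzzhzihh" → prefix "zzz" already present; 5 new (h, z, i, h, h)
  "hhh" → prefix "h" already present; 2 new (h, h)
  "hzihhhzh" → prefix "hz" already present; 6 new (i, h, h, h, z, h)
Total nodes = 4 + 5 + 5 + 2 + 6 = 22

22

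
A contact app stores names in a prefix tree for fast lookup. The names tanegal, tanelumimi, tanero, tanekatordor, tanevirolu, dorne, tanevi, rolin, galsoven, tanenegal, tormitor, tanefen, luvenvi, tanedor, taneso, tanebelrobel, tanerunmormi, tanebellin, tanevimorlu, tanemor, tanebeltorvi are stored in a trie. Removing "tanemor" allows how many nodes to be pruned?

3

A node on "tanemor"'s path can go only if nothing else ends at it or branches off below it.
The suffix "mor" (3 nodes) is used only by "tanemor"; the node for "tane" still has the child "g", so pruning stops there.
Nodes removed: 3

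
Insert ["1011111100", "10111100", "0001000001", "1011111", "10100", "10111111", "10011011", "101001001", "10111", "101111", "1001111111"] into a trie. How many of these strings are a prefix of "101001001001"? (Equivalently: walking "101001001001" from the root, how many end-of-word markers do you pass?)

Check each prefix of "101001001001" against the stored set — each match is an end-marker on the path.
Prefixes of the query that are stored words: "10100", "101001001"
Count: 2

2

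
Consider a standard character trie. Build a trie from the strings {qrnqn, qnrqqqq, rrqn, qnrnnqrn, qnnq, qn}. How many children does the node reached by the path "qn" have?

2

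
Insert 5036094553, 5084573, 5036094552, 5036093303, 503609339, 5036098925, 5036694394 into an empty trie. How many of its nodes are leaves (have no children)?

7

Leaves are exactly the stored words that no other stored word extends.
Those words: "5036093303", "503609339", "5036094552", "5036094553", "5036098925", "5036694394", "5084573"
Leaf count: 7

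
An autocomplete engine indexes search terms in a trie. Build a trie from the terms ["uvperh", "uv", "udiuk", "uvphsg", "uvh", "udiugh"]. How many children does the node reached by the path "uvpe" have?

1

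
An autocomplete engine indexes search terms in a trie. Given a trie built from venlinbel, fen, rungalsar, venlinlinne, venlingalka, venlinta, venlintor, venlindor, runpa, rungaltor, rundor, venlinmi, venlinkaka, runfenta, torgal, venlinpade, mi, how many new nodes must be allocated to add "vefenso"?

5

"ve" is already a path in the trie; the remaining "fenso" must be added.
New nodes needed: |"vefenso"| − 2 = 7 − 2 = 5.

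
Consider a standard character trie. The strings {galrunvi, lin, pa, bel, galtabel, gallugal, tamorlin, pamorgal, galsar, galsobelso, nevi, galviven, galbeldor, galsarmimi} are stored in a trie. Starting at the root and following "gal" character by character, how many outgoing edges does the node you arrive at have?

6

The children of the "gal" node are the distinct next characters among strings starting with "gal".
Distinct next characters after "gal": b, l, r, s, t, v.
That node has 6 child edges.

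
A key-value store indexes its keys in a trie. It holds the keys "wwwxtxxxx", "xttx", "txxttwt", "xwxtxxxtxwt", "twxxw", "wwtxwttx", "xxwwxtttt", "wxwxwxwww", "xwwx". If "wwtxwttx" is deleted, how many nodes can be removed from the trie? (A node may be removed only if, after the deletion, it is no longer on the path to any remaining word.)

Walk "wwtxwttx" from the leaf back toward the root, removing each node that no remaining word uses.
The suffix "txwttx" (6 nodes) is used only by "wwtxwttx"; the node for "ww" still has the child "w", so pruning stops there.
Nodes removed: 6

6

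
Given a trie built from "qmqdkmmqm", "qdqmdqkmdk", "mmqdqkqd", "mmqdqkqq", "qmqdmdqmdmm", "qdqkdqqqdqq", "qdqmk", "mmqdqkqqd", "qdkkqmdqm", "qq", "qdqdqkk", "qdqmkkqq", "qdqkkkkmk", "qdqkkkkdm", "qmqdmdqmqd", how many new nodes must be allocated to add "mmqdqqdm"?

3

The longest prefix of "mmqdqqdm" already in the trie is "mmqdq" (length 5).
Each of the 3 remaining characters creates one node.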